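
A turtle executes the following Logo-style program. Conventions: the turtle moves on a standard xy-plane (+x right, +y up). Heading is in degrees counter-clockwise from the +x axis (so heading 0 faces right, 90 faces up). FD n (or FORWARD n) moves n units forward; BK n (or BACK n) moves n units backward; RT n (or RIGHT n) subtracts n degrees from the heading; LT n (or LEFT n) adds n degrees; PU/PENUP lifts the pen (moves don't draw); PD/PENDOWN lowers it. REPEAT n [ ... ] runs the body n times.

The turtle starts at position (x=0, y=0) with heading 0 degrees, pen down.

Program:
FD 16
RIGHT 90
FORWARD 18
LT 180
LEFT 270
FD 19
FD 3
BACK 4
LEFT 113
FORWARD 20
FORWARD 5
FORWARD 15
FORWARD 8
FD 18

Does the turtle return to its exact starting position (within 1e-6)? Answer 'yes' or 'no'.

Answer: no

Derivation:
Executing turtle program step by step:
Start: pos=(0,0), heading=0, pen down
FD 16: (0,0) -> (16,0) [heading=0, draw]
RT 90: heading 0 -> 270
FD 18: (16,0) -> (16,-18) [heading=270, draw]
LT 180: heading 270 -> 90
LT 270: heading 90 -> 0
FD 19: (16,-18) -> (35,-18) [heading=0, draw]
FD 3: (35,-18) -> (38,-18) [heading=0, draw]
BK 4: (38,-18) -> (34,-18) [heading=0, draw]
LT 113: heading 0 -> 113
FD 20: (34,-18) -> (26.185,0.41) [heading=113, draw]
FD 5: (26.185,0.41) -> (24.232,5.013) [heading=113, draw]
FD 15: (24.232,5.013) -> (18.371,18.82) [heading=113, draw]
FD 8: (18.371,18.82) -> (15.245,26.184) [heading=113, draw]
FD 18: (15.245,26.184) -> (8.212,42.753) [heading=113, draw]
Final: pos=(8.212,42.753), heading=113, 10 segment(s) drawn

Start position: (0, 0)
Final position: (8.212, 42.753)
Distance = 43.535; >= 1e-6 -> NOT closed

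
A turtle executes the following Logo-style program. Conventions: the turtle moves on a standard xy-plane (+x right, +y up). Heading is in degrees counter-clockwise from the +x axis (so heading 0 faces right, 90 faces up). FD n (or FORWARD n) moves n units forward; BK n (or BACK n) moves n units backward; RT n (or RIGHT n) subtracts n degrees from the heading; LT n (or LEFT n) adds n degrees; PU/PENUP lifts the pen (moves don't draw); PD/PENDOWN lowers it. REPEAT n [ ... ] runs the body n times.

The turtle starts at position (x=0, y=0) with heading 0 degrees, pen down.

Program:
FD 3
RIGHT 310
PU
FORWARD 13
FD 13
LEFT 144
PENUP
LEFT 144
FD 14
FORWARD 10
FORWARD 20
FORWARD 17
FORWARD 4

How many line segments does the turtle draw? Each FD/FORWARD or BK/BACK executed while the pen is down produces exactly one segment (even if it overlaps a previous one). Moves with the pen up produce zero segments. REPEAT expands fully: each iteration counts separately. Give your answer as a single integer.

Executing turtle program step by step:
Start: pos=(0,0), heading=0, pen down
FD 3: (0,0) -> (3,0) [heading=0, draw]
RT 310: heading 0 -> 50
PU: pen up
FD 13: (3,0) -> (11.356,9.959) [heading=50, move]
FD 13: (11.356,9.959) -> (19.712,19.917) [heading=50, move]
LT 144: heading 50 -> 194
PU: pen up
LT 144: heading 194 -> 338
FD 14: (19.712,19.917) -> (32.693,14.673) [heading=338, move]
FD 10: (32.693,14.673) -> (41.965,10.927) [heading=338, move]
FD 20: (41.965,10.927) -> (60.509,3.434) [heading=338, move]
FD 17: (60.509,3.434) -> (76.271,-2.934) [heading=338, move]
FD 4: (76.271,-2.934) -> (79.979,-4.432) [heading=338, move]
Final: pos=(79.979,-4.432), heading=338, 1 segment(s) drawn
Segments drawn: 1

Answer: 1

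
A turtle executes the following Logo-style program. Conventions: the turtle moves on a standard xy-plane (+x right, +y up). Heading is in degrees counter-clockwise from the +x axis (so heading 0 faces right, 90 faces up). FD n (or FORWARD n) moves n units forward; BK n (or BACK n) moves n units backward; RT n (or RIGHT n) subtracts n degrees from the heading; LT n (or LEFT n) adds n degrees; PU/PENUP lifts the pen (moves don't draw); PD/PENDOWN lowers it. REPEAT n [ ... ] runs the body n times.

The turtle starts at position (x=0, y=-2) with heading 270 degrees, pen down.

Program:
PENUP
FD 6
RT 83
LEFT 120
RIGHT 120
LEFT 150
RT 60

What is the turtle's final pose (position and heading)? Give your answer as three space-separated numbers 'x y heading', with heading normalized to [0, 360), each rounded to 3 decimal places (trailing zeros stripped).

Executing turtle program step by step:
Start: pos=(0,-2), heading=270, pen down
PU: pen up
FD 6: (0,-2) -> (0,-8) [heading=270, move]
RT 83: heading 270 -> 187
LT 120: heading 187 -> 307
RT 120: heading 307 -> 187
LT 150: heading 187 -> 337
RT 60: heading 337 -> 277
Final: pos=(0,-8), heading=277, 0 segment(s) drawn

Answer: 0 -8 277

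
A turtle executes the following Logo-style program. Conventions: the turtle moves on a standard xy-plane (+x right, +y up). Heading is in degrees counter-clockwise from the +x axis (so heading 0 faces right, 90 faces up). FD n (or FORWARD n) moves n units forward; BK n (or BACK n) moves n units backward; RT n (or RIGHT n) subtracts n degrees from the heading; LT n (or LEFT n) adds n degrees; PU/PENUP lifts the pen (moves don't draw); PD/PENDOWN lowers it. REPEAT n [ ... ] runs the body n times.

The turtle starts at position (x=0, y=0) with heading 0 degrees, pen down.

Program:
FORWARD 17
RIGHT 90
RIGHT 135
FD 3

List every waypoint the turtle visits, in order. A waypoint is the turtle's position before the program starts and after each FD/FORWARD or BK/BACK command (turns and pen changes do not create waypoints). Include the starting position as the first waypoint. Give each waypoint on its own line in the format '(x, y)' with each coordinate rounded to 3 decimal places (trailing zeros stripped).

Answer: (0, 0)
(17, 0)
(14.879, 2.121)

Derivation:
Executing turtle program step by step:
Start: pos=(0,0), heading=0, pen down
FD 17: (0,0) -> (17,0) [heading=0, draw]
RT 90: heading 0 -> 270
RT 135: heading 270 -> 135
FD 3: (17,0) -> (14.879,2.121) [heading=135, draw]
Final: pos=(14.879,2.121), heading=135, 2 segment(s) drawn
Waypoints (3 total):
(0, 0)
(17, 0)
(14.879, 2.121)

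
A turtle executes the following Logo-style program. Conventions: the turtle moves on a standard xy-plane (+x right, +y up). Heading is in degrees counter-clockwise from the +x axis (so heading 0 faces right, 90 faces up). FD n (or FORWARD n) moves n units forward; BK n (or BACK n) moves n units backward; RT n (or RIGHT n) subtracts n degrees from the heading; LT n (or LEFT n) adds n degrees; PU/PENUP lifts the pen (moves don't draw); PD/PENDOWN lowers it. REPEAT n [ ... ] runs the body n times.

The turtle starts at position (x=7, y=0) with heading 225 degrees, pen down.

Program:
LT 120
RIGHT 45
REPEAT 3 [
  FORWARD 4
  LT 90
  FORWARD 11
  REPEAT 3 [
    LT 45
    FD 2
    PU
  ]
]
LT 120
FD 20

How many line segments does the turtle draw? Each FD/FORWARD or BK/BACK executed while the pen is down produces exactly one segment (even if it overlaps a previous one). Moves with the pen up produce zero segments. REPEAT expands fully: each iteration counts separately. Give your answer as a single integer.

Answer: 3

Derivation:
Executing turtle program step by step:
Start: pos=(7,0), heading=225, pen down
LT 120: heading 225 -> 345
RT 45: heading 345 -> 300
REPEAT 3 [
  -- iteration 1/3 --
  FD 4: (7,0) -> (9,-3.464) [heading=300, draw]
  LT 90: heading 300 -> 30
  FD 11: (9,-3.464) -> (18.526,2.036) [heading=30, draw]
  REPEAT 3 [
    -- iteration 1/3 --
    LT 45: heading 30 -> 75
    FD 2: (18.526,2.036) -> (19.044,3.968) [heading=75, draw]
    PU: pen up
    -- iteration 2/3 --
    LT 45: heading 75 -> 120
    FD 2: (19.044,3.968) -> (18.044,5.7) [heading=120, move]
    PU: pen up
    -- iteration 3/3 --
    LT 45: heading 120 -> 165
    FD 2: (18.044,5.7) -> (16.112,6.217) [heading=165, move]
    PU: pen up
  ]
  -- iteration 2/3 --
  FD 4: (16.112,6.217) -> (12.248,7.253) [heading=165, move]
  LT 90: heading 165 -> 255
  FD 11: (12.248,7.253) -> (9.401,-3.372) [heading=255, move]
  REPEAT 3 [
    -- iteration 1/3 --
    LT 45: heading 255 -> 300
    FD 2: (9.401,-3.372) -> (10.401,-5.105) [heading=300, move]
    PU: pen up
    -- iteration 2/3 --
    LT 45: heading 300 -> 345
    FD 2: (10.401,-5.105) -> (12.333,-5.622) [heading=345, move]
    PU: pen up
    -- iteration 3/3 --
    LT 45: heading 345 -> 30
    FD 2: (12.333,-5.622) -> (14.065,-4.622) [heading=30, move]
    PU: pen up
  ]
  -- iteration 3/3 --
  FD 4: (14.065,-4.622) -> (17.529,-2.622) [heading=30, move]
  LT 90: heading 30 -> 120
  FD 11: (17.529,-2.622) -> (12.029,6.904) [heading=120, move]
  REPEAT 3 [
    -- iteration 1/3 --
    LT 45: heading 120 -> 165
    FD 2: (12.029,6.904) -> (10.098,7.422) [heading=165, move]
    PU: pen up
    -- iteration 2/3 --
    LT 45: heading 165 -> 210
    FD 2: (10.098,7.422) -> (8.365,6.422) [heading=210, move]
    PU: pen up
    -- iteration 3/3 --
    LT 45: heading 210 -> 255
    FD 2: (8.365,6.422) -> (7.848,4.49) [heading=255, move]
    PU: pen up
  ]
]
LT 120: heading 255 -> 15
FD 20: (7.848,4.49) -> (27.166,9.666) [heading=15, move]
Final: pos=(27.166,9.666), heading=15, 3 segment(s) drawn
Segments drawn: 3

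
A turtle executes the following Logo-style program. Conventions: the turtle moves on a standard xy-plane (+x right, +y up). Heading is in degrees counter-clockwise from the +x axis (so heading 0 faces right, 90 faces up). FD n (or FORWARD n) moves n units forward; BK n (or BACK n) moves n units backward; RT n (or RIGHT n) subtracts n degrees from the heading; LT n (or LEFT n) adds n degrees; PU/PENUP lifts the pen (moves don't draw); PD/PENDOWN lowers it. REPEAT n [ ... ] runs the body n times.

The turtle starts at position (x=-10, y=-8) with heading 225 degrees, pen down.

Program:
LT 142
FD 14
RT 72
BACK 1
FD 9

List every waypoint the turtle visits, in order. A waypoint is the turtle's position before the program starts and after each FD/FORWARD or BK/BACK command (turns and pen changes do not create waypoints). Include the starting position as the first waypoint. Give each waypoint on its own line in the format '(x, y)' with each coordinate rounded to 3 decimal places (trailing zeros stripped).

Executing turtle program step by step:
Start: pos=(-10,-8), heading=225, pen down
LT 142: heading 225 -> 7
FD 14: (-10,-8) -> (3.896,-6.294) [heading=7, draw]
RT 72: heading 7 -> 295
BK 1: (3.896,-6.294) -> (3.473,-5.388) [heading=295, draw]
FD 9: (3.473,-5.388) -> (7.277,-13.544) [heading=295, draw]
Final: pos=(7.277,-13.544), heading=295, 3 segment(s) drawn
Waypoints (4 total):
(-10, -8)
(3.896, -6.294)
(3.473, -5.388)
(7.277, -13.544)

Answer: (-10, -8)
(3.896, -6.294)
(3.473, -5.388)
(7.277, -13.544)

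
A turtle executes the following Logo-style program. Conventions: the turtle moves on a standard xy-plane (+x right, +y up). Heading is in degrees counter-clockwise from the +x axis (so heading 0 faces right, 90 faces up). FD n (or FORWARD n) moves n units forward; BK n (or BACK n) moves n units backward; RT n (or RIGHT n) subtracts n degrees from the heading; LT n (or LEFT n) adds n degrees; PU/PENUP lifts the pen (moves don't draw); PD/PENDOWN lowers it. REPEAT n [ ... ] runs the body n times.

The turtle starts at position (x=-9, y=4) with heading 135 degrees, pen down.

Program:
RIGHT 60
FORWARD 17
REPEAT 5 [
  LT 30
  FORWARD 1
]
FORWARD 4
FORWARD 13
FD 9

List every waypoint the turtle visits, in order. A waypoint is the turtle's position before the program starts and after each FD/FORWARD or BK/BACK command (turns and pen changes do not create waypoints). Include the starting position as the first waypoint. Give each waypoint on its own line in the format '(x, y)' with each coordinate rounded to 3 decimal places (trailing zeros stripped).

Answer: (-9, 4)
(-4.6, 20.421)
(-4.859, 21.387)
(-5.566, 22.094)
(-6.532, 22.353)
(-7.498, 22.094)
(-8.205, 21.387)
(-11.033, 18.558)
(-20.226, 9.366)
(-26.59, 3.002)

Derivation:
Executing turtle program step by step:
Start: pos=(-9,4), heading=135, pen down
RT 60: heading 135 -> 75
FD 17: (-9,4) -> (-4.6,20.421) [heading=75, draw]
REPEAT 5 [
  -- iteration 1/5 --
  LT 30: heading 75 -> 105
  FD 1: (-4.6,20.421) -> (-4.859,21.387) [heading=105, draw]
  -- iteration 2/5 --
  LT 30: heading 105 -> 135
  FD 1: (-4.859,21.387) -> (-5.566,22.094) [heading=135, draw]
  -- iteration 3/5 --
  LT 30: heading 135 -> 165
  FD 1: (-5.566,22.094) -> (-6.532,22.353) [heading=165, draw]
  -- iteration 4/5 --
  LT 30: heading 165 -> 195
  FD 1: (-6.532,22.353) -> (-7.498,22.094) [heading=195, draw]
  -- iteration 5/5 --
  LT 30: heading 195 -> 225
  FD 1: (-7.498,22.094) -> (-8.205,21.387) [heading=225, draw]
]
FD 4: (-8.205,21.387) -> (-11.033,18.558) [heading=225, draw]
FD 13: (-11.033,18.558) -> (-20.226,9.366) [heading=225, draw]
FD 9: (-20.226,9.366) -> (-26.59,3.002) [heading=225, draw]
Final: pos=(-26.59,3.002), heading=225, 9 segment(s) drawn
Waypoints (10 total):
(-9, 4)
(-4.6, 20.421)
(-4.859, 21.387)
(-5.566, 22.094)
(-6.532, 22.353)
(-7.498, 22.094)
(-8.205, 21.387)
(-11.033, 18.558)
(-20.226, 9.366)
(-26.59, 3.002)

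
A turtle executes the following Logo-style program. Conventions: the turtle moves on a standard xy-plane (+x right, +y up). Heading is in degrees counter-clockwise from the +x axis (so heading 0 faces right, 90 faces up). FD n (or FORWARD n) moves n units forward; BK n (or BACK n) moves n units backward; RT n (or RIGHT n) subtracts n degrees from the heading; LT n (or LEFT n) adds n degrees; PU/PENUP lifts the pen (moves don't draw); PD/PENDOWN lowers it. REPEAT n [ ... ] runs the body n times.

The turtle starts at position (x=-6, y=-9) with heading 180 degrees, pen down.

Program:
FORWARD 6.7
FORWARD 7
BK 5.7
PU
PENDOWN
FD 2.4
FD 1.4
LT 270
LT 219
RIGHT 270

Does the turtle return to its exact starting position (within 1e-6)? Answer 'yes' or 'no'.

Executing turtle program step by step:
Start: pos=(-6,-9), heading=180, pen down
FD 6.7: (-6,-9) -> (-12.7,-9) [heading=180, draw]
FD 7: (-12.7,-9) -> (-19.7,-9) [heading=180, draw]
BK 5.7: (-19.7,-9) -> (-14,-9) [heading=180, draw]
PU: pen up
PD: pen down
FD 2.4: (-14,-9) -> (-16.4,-9) [heading=180, draw]
FD 1.4: (-16.4,-9) -> (-17.8,-9) [heading=180, draw]
LT 270: heading 180 -> 90
LT 219: heading 90 -> 309
RT 270: heading 309 -> 39
Final: pos=(-17.8,-9), heading=39, 5 segment(s) drawn

Start position: (-6, -9)
Final position: (-17.8, -9)
Distance = 11.8; >= 1e-6 -> NOT closed

Answer: no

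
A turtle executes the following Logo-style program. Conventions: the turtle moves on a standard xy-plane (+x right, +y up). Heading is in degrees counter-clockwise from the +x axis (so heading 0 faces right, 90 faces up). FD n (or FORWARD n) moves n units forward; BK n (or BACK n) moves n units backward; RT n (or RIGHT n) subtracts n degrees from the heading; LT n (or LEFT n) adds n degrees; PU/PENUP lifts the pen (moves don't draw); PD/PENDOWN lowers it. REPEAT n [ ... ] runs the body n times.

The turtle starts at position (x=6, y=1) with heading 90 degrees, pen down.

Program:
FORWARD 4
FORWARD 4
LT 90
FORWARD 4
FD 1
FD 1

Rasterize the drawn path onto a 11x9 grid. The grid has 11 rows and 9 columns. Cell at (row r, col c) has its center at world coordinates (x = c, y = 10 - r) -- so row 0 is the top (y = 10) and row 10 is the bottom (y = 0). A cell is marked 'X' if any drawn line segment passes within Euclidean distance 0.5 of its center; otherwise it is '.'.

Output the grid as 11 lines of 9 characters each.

Answer: .........
XXXXXXX..
......X..
......X..
......X..
......X..
......X..
......X..
......X..
......X..
.........

Derivation:
Segment 0: (6,1) -> (6,5)
Segment 1: (6,5) -> (6,9)
Segment 2: (6,9) -> (2,9)
Segment 3: (2,9) -> (1,9)
Segment 4: (1,9) -> (0,9)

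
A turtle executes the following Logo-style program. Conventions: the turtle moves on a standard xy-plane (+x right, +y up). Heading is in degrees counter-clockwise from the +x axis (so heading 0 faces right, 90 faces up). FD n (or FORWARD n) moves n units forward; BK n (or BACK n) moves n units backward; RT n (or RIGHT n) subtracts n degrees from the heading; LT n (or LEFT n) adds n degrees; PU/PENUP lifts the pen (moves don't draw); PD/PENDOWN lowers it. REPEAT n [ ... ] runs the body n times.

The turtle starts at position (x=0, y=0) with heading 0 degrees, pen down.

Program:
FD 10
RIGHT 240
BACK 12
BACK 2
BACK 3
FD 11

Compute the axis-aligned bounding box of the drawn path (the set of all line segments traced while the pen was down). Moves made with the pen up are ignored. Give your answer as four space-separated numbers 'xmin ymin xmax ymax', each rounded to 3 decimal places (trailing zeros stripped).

Answer: 0 -14.722 18.5 0

Derivation:
Executing turtle program step by step:
Start: pos=(0,0), heading=0, pen down
FD 10: (0,0) -> (10,0) [heading=0, draw]
RT 240: heading 0 -> 120
BK 12: (10,0) -> (16,-10.392) [heading=120, draw]
BK 2: (16,-10.392) -> (17,-12.124) [heading=120, draw]
BK 3: (17,-12.124) -> (18.5,-14.722) [heading=120, draw]
FD 11: (18.5,-14.722) -> (13,-5.196) [heading=120, draw]
Final: pos=(13,-5.196), heading=120, 5 segment(s) drawn

Segment endpoints: x in {0, 10, 13, 16, 17, 18.5}, y in {-14.722, -12.124, -10.392, -5.196, 0}
xmin=0, ymin=-14.722, xmax=18.5, ymax=0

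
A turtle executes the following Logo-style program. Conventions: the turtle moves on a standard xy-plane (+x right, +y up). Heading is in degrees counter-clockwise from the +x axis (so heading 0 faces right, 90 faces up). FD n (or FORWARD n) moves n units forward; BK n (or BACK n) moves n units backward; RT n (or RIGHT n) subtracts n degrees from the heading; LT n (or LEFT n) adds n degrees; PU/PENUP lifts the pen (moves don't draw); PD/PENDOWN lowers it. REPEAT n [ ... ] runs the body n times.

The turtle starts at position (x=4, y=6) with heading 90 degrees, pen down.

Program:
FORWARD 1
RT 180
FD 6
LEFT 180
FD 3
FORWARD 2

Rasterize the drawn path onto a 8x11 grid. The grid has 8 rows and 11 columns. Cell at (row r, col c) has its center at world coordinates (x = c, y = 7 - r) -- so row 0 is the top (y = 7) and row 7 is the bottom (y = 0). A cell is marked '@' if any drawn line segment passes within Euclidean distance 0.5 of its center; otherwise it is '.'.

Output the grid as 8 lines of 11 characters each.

Answer: ....@......
....@......
....@......
....@......
....@......
....@......
....@......
...........

Derivation:
Segment 0: (4,6) -> (4,7)
Segment 1: (4,7) -> (4,1)
Segment 2: (4,1) -> (4,4)
Segment 3: (4,4) -> (4,6)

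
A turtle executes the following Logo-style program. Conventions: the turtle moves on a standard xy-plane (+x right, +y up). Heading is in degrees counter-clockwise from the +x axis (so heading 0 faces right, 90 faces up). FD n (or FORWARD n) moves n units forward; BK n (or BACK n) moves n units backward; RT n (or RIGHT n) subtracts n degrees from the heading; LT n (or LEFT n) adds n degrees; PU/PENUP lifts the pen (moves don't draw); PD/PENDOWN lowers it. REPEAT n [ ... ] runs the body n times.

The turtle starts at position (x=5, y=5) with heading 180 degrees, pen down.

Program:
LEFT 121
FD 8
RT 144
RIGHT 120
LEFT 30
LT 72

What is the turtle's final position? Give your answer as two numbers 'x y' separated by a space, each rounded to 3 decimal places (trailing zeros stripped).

Answer: 9.12 -1.857

Derivation:
Executing turtle program step by step:
Start: pos=(5,5), heading=180, pen down
LT 121: heading 180 -> 301
FD 8: (5,5) -> (9.12,-1.857) [heading=301, draw]
RT 144: heading 301 -> 157
RT 120: heading 157 -> 37
LT 30: heading 37 -> 67
LT 72: heading 67 -> 139
Final: pos=(9.12,-1.857), heading=139, 1 segment(s) drawn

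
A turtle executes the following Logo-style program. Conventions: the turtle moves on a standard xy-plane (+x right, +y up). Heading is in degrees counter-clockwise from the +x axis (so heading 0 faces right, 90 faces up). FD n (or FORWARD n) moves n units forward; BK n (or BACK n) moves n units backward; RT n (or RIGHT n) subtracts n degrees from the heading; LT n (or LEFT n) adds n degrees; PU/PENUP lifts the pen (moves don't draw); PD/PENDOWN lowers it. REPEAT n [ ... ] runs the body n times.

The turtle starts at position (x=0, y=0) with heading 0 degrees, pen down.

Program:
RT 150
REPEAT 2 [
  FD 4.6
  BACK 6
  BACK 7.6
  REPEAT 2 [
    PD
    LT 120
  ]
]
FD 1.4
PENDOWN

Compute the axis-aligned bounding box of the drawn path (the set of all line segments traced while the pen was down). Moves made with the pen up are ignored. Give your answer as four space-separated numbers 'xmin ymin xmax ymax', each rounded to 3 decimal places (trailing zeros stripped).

Executing turtle program step by step:
Start: pos=(0,0), heading=0, pen down
RT 150: heading 0 -> 210
REPEAT 2 [
  -- iteration 1/2 --
  FD 4.6: (0,0) -> (-3.984,-2.3) [heading=210, draw]
  BK 6: (-3.984,-2.3) -> (1.212,0.7) [heading=210, draw]
  BK 7.6: (1.212,0.7) -> (7.794,4.5) [heading=210, draw]
  REPEAT 2 [
    -- iteration 1/2 --
    PD: pen down
    LT 120: heading 210 -> 330
    -- iteration 2/2 --
    PD: pen down
    LT 120: heading 330 -> 90
  ]
  -- iteration 2/2 --
  FD 4.6: (7.794,4.5) -> (7.794,9.1) [heading=90, draw]
  BK 6: (7.794,9.1) -> (7.794,3.1) [heading=90, draw]
  BK 7.6: (7.794,3.1) -> (7.794,-4.5) [heading=90, draw]
  REPEAT 2 [
    -- iteration 1/2 --
    PD: pen down
    LT 120: heading 90 -> 210
    -- iteration 2/2 --
    PD: pen down
    LT 120: heading 210 -> 330
  ]
]
FD 1.4: (7.794,-4.5) -> (9.007,-5.2) [heading=330, draw]
PD: pen down
Final: pos=(9.007,-5.2), heading=330, 7 segment(s) drawn

Segment endpoints: x in {-3.984, 0, 1.212, 7.794, 7.794, 9.007}, y in {-5.2, -4.5, -2.3, 0, 0.7, 3.1, 4.5, 9.1}
xmin=-3.984, ymin=-5.2, xmax=9.007, ymax=9.1

Answer: -3.984 -5.2 9.007 9.1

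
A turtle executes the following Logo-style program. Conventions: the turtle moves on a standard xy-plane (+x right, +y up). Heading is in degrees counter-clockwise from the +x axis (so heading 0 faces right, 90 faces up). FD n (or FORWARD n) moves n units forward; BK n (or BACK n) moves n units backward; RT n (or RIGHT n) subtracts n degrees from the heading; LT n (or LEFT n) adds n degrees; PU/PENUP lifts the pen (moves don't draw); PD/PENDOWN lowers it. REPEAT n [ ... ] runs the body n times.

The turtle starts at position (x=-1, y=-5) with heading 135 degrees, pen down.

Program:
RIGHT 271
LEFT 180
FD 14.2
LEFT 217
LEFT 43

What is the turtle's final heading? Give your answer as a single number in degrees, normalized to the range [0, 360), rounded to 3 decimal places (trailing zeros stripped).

Answer: 304

Derivation:
Executing turtle program step by step:
Start: pos=(-1,-5), heading=135, pen down
RT 271: heading 135 -> 224
LT 180: heading 224 -> 44
FD 14.2: (-1,-5) -> (9.215,4.864) [heading=44, draw]
LT 217: heading 44 -> 261
LT 43: heading 261 -> 304
Final: pos=(9.215,4.864), heading=304, 1 segment(s) drawn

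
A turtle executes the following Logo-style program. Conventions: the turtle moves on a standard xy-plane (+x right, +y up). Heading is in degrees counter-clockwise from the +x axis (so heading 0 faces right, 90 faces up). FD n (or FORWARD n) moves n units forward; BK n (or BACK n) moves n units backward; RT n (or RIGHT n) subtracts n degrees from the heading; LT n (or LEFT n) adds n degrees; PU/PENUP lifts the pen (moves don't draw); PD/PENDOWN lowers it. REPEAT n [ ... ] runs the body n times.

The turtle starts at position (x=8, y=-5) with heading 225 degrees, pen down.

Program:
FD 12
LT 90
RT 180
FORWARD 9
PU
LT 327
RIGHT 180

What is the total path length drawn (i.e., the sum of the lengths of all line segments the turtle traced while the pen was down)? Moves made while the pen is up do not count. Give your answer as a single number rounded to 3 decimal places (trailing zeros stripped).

Executing turtle program step by step:
Start: pos=(8,-5), heading=225, pen down
FD 12: (8,-5) -> (-0.485,-13.485) [heading=225, draw]
LT 90: heading 225 -> 315
RT 180: heading 315 -> 135
FD 9: (-0.485,-13.485) -> (-6.849,-7.121) [heading=135, draw]
PU: pen up
LT 327: heading 135 -> 102
RT 180: heading 102 -> 282
Final: pos=(-6.849,-7.121), heading=282, 2 segment(s) drawn

Segment lengths:
  seg 1: (8,-5) -> (-0.485,-13.485), length = 12
  seg 2: (-0.485,-13.485) -> (-6.849,-7.121), length = 9
Total = 21

Answer: 21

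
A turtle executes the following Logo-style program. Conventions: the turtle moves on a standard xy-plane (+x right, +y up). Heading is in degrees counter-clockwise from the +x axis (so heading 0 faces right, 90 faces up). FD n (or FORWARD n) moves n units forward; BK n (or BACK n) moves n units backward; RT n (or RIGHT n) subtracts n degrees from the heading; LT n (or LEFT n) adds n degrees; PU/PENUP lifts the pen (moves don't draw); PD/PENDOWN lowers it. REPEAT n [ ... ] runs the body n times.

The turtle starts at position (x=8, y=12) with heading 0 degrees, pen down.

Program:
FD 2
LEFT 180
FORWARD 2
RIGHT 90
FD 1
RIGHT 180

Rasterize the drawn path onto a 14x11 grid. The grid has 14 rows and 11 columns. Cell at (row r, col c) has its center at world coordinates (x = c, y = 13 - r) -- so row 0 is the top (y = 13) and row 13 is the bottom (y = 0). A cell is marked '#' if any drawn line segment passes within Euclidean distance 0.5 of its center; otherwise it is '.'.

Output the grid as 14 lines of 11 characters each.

Answer: ........#..
........###
...........
...........
...........
...........
...........
...........
...........
...........
...........
...........
...........
...........

Derivation:
Segment 0: (8,12) -> (10,12)
Segment 1: (10,12) -> (8,12)
Segment 2: (8,12) -> (8,13)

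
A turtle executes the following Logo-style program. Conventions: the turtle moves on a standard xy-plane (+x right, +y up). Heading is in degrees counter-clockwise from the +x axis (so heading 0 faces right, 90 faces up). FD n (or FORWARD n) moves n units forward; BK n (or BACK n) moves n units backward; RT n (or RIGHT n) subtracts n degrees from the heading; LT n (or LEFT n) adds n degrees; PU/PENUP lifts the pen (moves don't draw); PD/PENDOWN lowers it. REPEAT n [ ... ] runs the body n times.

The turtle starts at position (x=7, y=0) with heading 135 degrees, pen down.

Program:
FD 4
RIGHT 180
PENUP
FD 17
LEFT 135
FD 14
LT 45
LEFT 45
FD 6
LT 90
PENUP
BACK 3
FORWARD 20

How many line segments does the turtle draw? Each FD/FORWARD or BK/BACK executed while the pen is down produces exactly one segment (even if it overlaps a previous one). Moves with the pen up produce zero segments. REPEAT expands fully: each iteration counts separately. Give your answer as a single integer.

Answer: 1

Derivation:
Executing turtle program step by step:
Start: pos=(7,0), heading=135, pen down
FD 4: (7,0) -> (4.172,2.828) [heading=135, draw]
RT 180: heading 135 -> 315
PU: pen up
FD 17: (4.172,2.828) -> (16.192,-9.192) [heading=315, move]
LT 135: heading 315 -> 90
FD 14: (16.192,-9.192) -> (16.192,4.808) [heading=90, move]
LT 45: heading 90 -> 135
LT 45: heading 135 -> 180
FD 6: (16.192,4.808) -> (10.192,4.808) [heading=180, move]
LT 90: heading 180 -> 270
PU: pen up
BK 3: (10.192,4.808) -> (10.192,7.808) [heading=270, move]
FD 20: (10.192,7.808) -> (10.192,-12.192) [heading=270, move]
Final: pos=(10.192,-12.192), heading=270, 1 segment(s) drawn
Segments drawn: 1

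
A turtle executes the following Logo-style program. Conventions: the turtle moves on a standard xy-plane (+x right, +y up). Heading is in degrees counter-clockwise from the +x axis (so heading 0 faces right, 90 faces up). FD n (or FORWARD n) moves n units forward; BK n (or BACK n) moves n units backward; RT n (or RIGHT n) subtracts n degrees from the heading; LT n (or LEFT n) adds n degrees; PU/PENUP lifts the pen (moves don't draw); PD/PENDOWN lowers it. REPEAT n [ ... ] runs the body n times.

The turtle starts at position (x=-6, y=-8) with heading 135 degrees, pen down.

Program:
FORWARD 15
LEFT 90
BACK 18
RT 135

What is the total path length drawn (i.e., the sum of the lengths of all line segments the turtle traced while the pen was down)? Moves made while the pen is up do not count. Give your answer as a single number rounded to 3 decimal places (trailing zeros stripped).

Answer: 33

Derivation:
Executing turtle program step by step:
Start: pos=(-6,-8), heading=135, pen down
FD 15: (-6,-8) -> (-16.607,2.607) [heading=135, draw]
LT 90: heading 135 -> 225
BK 18: (-16.607,2.607) -> (-3.879,15.335) [heading=225, draw]
RT 135: heading 225 -> 90
Final: pos=(-3.879,15.335), heading=90, 2 segment(s) drawn

Segment lengths:
  seg 1: (-6,-8) -> (-16.607,2.607), length = 15
  seg 2: (-16.607,2.607) -> (-3.879,15.335), length = 18
Total = 33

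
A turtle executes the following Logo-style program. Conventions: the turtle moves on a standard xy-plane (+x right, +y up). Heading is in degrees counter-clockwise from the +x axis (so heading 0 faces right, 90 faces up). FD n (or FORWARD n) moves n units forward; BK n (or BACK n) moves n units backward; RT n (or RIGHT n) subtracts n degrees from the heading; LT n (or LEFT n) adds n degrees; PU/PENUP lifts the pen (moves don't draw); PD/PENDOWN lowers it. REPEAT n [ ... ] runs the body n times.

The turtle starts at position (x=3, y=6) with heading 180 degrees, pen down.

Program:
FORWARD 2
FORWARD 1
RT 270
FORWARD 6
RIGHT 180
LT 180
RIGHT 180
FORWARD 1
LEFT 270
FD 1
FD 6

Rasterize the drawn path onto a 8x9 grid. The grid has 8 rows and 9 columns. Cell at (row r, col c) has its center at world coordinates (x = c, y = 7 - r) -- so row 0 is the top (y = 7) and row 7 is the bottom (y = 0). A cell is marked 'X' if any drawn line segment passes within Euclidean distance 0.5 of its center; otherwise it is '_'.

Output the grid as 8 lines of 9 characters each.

Answer: _________
XXXX_____
X________
X________
X________
X________
XXXXXXXX_
X________

Derivation:
Segment 0: (3,6) -> (1,6)
Segment 1: (1,6) -> (0,6)
Segment 2: (0,6) -> (0,0)
Segment 3: (0,0) -> (0,1)
Segment 4: (0,1) -> (1,1)
Segment 5: (1,1) -> (7,1)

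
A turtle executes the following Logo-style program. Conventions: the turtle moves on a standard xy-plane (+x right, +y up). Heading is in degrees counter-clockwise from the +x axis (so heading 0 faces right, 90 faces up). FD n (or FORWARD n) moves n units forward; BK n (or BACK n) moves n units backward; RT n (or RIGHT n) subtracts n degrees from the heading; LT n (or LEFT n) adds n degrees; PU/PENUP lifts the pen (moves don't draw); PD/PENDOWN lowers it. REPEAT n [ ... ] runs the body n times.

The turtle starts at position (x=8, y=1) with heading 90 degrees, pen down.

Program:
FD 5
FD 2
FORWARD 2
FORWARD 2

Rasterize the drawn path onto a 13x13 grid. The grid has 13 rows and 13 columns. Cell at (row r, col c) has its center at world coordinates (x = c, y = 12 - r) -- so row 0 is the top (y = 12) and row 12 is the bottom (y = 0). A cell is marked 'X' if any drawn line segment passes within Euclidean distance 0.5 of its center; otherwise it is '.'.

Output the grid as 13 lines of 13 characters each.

Answer: ........X....
........X....
........X....
........X....
........X....
........X....
........X....
........X....
........X....
........X....
........X....
........X....
.............

Derivation:
Segment 0: (8,1) -> (8,6)
Segment 1: (8,6) -> (8,8)
Segment 2: (8,8) -> (8,10)
Segment 3: (8,10) -> (8,12)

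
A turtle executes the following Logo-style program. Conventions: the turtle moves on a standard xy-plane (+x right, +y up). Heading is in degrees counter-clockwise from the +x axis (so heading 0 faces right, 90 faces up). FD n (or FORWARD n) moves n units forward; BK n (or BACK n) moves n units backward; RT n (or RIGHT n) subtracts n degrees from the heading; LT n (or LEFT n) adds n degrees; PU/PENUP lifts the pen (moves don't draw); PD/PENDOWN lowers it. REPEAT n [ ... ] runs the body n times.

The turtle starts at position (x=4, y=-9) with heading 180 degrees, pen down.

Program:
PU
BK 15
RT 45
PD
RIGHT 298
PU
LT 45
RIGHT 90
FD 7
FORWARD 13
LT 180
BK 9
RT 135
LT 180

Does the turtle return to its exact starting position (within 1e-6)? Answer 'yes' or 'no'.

Answer: no

Derivation:
Executing turtle program step by step:
Start: pos=(4,-9), heading=180, pen down
PU: pen up
BK 15: (4,-9) -> (19,-9) [heading=180, move]
RT 45: heading 180 -> 135
PD: pen down
RT 298: heading 135 -> 197
PU: pen up
LT 45: heading 197 -> 242
RT 90: heading 242 -> 152
FD 7: (19,-9) -> (12.819,-5.714) [heading=152, move]
FD 13: (12.819,-5.714) -> (1.341,0.389) [heading=152, move]
LT 180: heading 152 -> 332
BK 9: (1.341,0.389) -> (-6.605,4.615) [heading=332, move]
RT 135: heading 332 -> 197
LT 180: heading 197 -> 17
Final: pos=(-6.605,4.615), heading=17, 0 segment(s) drawn

Start position: (4, -9)
Final position: (-6.605, 4.615)
Distance = 17.258; >= 1e-6 -> NOT closed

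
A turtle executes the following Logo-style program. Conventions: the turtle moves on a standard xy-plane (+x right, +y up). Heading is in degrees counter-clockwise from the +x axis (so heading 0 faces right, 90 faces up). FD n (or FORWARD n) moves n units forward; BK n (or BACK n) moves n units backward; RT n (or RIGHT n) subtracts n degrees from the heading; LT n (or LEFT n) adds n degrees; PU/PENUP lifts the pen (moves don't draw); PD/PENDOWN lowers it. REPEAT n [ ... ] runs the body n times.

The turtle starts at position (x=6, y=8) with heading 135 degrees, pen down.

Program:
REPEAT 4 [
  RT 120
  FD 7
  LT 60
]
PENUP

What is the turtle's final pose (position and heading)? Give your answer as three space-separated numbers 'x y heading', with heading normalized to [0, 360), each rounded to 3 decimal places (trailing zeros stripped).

Executing turtle program step by step:
Start: pos=(6,8), heading=135, pen down
REPEAT 4 [
  -- iteration 1/4 --
  RT 120: heading 135 -> 15
  FD 7: (6,8) -> (12.761,9.812) [heading=15, draw]
  LT 60: heading 15 -> 75
  -- iteration 2/4 --
  RT 120: heading 75 -> 315
  FD 7: (12.761,9.812) -> (17.711,4.862) [heading=315, draw]
  LT 60: heading 315 -> 15
  -- iteration 3/4 --
  RT 120: heading 15 -> 255
  FD 7: (17.711,4.862) -> (15.899,-1.899) [heading=255, draw]
  LT 60: heading 255 -> 315
  -- iteration 4/4 --
  RT 120: heading 315 -> 195
  FD 7: (15.899,-1.899) -> (9.138,-3.711) [heading=195, draw]
  LT 60: heading 195 -> 255
]
PU: pen up
Final: pos=(9.138,-3.711), heading=255, 4 segment(s) drawn

Answer: 9.138 -3.711 255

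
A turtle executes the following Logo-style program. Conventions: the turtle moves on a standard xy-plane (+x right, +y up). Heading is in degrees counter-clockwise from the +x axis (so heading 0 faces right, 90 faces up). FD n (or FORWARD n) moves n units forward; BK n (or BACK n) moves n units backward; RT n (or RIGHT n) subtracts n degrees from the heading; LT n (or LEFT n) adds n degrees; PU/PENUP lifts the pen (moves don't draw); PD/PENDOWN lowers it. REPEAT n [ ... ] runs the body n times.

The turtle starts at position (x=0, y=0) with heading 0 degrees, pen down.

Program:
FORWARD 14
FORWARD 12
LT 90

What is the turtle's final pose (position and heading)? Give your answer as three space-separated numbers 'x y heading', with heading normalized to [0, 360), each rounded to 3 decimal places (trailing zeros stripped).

Answer: 26 0 90

Derivation:
Executing turtle program step by step:
Start: pos=(0,0), heading=0, pen down
FD 14: (0,0) -> (14,0) [heading=0, draw]
FD 12: (14,0) -> (26,0) [heading=0, draw]
LT 90: heading 0 -> 90
Final: pos=(26,0), heading=90, 2 segment(s) drawn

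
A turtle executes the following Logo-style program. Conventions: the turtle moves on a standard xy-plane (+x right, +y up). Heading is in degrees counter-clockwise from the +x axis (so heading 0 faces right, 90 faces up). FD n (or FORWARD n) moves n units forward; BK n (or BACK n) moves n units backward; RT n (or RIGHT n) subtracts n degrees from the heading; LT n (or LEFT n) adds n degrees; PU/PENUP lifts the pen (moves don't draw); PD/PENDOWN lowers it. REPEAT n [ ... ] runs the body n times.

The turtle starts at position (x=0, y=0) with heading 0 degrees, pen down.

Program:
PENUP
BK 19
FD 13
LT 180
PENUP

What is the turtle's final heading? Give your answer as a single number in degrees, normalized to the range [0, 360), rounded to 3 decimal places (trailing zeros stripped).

Executing turtle program step by step:
Start: pos=(0,0), heading=0, pen down
PU: pen up
BK 19: (0,0) -> (-19,0) [heading=0, move]
FD 13: (-19,0) -> (-6,0) [heading=0, move]
LT 180: heading 0 -> 180
PU: pen up
Final: pos=(-6,0), heading=180, 0 segment(s) drawn

Answer: 180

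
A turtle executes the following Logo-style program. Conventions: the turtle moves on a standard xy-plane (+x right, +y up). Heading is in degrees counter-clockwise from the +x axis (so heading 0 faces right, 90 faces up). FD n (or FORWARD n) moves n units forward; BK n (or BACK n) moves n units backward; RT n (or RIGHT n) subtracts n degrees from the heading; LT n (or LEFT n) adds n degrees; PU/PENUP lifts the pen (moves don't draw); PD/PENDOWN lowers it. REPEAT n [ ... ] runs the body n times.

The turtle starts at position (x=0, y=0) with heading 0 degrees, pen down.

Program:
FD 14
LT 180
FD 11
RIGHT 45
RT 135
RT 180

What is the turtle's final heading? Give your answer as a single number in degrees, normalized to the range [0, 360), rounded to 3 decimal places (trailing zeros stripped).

Executing turtle program step by step:
Start: pos=(0,0), heading=0, pen down
FD 14: (0,0) -> (14,0) [heading=0, draw]
LT 180: heading 0 -> 180
FD 11: (14,0) -> (3,0) [heading=180, draw]
RT 45: heading 180 -> 135
RT 135: heading 135 -> 0
RT 180: heading 0 -> 180
Final: pos=(3,0), heading=180, 2 segment(s) drawn

Answer: 180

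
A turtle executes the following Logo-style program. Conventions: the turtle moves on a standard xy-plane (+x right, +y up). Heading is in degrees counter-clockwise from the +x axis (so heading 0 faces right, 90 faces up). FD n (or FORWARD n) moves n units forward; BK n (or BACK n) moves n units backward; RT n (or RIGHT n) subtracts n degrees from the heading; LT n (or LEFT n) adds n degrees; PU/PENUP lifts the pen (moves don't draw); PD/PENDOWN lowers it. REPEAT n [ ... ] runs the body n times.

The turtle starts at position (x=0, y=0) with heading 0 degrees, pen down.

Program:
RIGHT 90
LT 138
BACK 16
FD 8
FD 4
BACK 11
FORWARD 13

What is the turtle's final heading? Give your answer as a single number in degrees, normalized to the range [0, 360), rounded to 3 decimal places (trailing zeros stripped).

Executing turtle program step by step:
Start: pos=(0,0), heading=0, pen down
RT 90: heading 0 -> 270
LT 138: heading 270 -> 48
BK 16: (0,0) -> (-10.706,-11.89) [heading=48, draw]
FD 8: (-10.706,-11.89) -> (-5.353,-5.945) [heading=48, draw]
FD 4: (-5.353,-5.945) -> (-2.677,-2.973) [heading=48, draw]
BK 11: (-2.677,-2.973) -> (-10.037,-11.147) [heading=48, draw]
FD 13: (-10.037,-11.147) -> (-1.338,-1.486) [heading=48, draw]
Final: pos=(-1.338,-1.486), heading=48, 5 segment(s) drawn

Answer: 48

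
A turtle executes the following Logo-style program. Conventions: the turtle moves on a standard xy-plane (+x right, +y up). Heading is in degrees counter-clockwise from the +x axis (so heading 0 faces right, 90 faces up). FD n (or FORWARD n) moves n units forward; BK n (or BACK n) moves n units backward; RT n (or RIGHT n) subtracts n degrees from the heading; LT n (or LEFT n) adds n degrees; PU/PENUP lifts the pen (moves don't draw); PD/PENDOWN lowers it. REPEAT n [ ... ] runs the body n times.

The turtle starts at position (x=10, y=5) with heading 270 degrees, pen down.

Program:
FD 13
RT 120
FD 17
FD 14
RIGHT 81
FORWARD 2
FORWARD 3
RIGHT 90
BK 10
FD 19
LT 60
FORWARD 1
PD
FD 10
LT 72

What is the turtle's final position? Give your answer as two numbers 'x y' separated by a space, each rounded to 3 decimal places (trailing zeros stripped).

Answer: 1.896 15.865

Derivation:
Executing turtle program step by step:
Start: pos=(10,5), heading=270, pen down
FD 13: (10,5) -> (10,-8) [heading=270, draw]
RT 120: heading 270 -> 150
FD 17: (10,-8) -> (-4.722,0.5) [heading=150, draw]
FD 14: (-4.722,0.5) -> (-16.847,7.5) [heading=150, draw]
RT 81: heading 150 -> 69
FD 2: (-16.847,7.5) -> (-16.13,9.367) [heading=69, draw]
FD 3: (-16.13,9.367) -> (-15.055,12.168) [heading=69, draw]
RT 90: heading 69 -> 339
BK 10: (-15.055,12.168) -> (-24.391,15.752) [heading=339, draw]
FD 19: (-24.391,15.752) -> (-6.653,8.943) [heading=339, draw]
LT 60: heading 339 -> 39
FD 1: (-6.653,8.943) -> (-5.876,9.572) [heading=39, draw]
PD: pen down
FD 10: (-5.876,9.572) -> (1.896,15.865) [heading=39, draw]
LT 72: heading 39 -> 111
Final: pos=(1.896,15.865), heading=111, 9 segment(s) drawn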